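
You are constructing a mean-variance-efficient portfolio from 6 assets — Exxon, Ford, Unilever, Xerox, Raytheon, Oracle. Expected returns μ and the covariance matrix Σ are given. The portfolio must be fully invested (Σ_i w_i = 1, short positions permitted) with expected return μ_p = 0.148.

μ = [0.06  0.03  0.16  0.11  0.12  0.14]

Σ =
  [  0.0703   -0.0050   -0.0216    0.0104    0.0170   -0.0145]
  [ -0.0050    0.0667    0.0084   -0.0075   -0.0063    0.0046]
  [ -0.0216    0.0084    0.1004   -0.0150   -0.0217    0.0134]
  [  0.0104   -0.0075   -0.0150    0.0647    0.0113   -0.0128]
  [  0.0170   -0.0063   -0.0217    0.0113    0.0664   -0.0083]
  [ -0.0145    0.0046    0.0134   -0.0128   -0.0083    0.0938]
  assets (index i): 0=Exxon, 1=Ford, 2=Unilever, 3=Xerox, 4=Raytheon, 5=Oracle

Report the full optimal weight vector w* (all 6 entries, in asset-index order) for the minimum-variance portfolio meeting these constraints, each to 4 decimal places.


g=Σ⁻¹μ = [1.1395  0.5604  2.3419  2.0940  2.2011  1.7872]
h=Σ⁻¹𝟙 = [16.7078  16.8164  16.5820  18.4728  16.4064  14.0227]
a=μᵀg=1.204565  b=𝟙ᵀg=10.124052  c=𝟙ᵀh=99.008193  D=ac−b²=16.765401
λ₁=(c·0.148−b)/D = (99.008193·0.148−10.124052)/16.765401 = 0.270149
λ₂=(a−b·0.148)/D = (1.204565−10.124052·0.148)/16.765401 = -0.017524
w* = 0.270149·g + -0.017524·h:
  w_0 = 0.270149·1.1395 + -0.017524·16.7078 = 0.0150  (Exxon)
  w_1 = 0.270149·0.5604 + -0.017524·16.8164 = -0.1433  (Ford)
  w_2 = 0.270149·2.3419 + -0.017524·16.5820 = 0.3421  (Unilever)
  w_3 = 0.270149·2.0940 + -0.017524·18.4728 = 0.2420  (Xerox)
  w_4 = 0.270149·2.2011 + -0.017524·16.4064 = 0.3071  (Raytheon)
  w_5 = 0.270149·1.7872 + -0.017524·14.0227 = 0.2371  (Oracle)
Σw_i=1.0000  μᵀw=0.1480
σ²=wᵀΣw=λ₁·μ_p+λ₂ = 0.270149·0.148 + -0.017524 = 0.022458 ≈ 0.0225

0.0150  -0.1433  0.3421  0.2420  0.3071  0.2371


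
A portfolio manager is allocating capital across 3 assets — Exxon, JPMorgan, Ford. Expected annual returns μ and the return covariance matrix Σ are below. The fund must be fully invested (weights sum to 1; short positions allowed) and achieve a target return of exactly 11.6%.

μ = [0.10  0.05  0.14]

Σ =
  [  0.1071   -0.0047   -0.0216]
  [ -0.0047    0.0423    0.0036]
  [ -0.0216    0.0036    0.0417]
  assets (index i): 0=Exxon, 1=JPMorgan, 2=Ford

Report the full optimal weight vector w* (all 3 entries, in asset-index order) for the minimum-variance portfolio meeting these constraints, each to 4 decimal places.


0.2578  0.1521  0.5901

p=Σ⁻¹μ = [1.8291  1.0264  4.2161]
q=Σ⁻¹𝟙 = [16.5031  22.8740  30.5545]
a=μᵀp=0.824486  b=𝟙ᵀp=7.071635  c=𝟙ᵀq=69.931544  D=ac−b²=7.649594
λ₁=(c·0.116−b)/D = (69.931544·0.116−7.071635)/7.649594 = 0.136010
λ₂=(a−b·0.116)/D = (0.824486−7.071635·0.116)/7.649594 = 0.000546
w* = 0.136010·p + 0.000546·q:
  w_0 = 0.136010·1.8291 + 0.000546·16.5031 = 0.2578  (Exxon)
  w_1 = 0.136010·1.0264 + 0.000546·22.8740 = 0.1521  (JPMorgan)
  w_2 = 0.136010·4.2161 + 0.000546·30.5545 = 0.5901  (Ford)
Σw_i=1.0000  μᵀw=0.1160
σ²=wᵀΣw=λ₁·μ_p+λ₂ = 0.136010·0.116 + 0.000546 = 0.016323 ≈ 0.0163


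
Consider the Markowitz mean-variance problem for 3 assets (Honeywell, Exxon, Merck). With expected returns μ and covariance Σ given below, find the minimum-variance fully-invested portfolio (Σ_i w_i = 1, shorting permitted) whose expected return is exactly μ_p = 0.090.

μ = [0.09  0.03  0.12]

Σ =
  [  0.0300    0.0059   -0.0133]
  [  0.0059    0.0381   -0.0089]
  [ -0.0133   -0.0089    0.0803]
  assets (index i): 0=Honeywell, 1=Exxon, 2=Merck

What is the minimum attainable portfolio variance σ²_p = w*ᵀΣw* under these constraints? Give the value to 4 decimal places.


0.0129

x=Σ⁻¹μ = [3.8399  0.7088  2.2090]
y=Σ⁻¹𝟙 = [37.8872  25.4125  21.5451]
a=μᵀx=0.631929  b=𝟙ᵀx=6.757635  c=𝟙ᵀy=84.844809  D=ac−b²=7.950302
λ₁=(c·0.090−b)/D = (84.844809·0.090−6.757635)/7.950302 = 0.110486
λ₂=(a−b·0.090)/D = (0.631929−6.757635·0.090)/7.950302 = 0.002986
w* = 0.110486·x + 0.002986·y:
  w_0 = 0.110486·3.8399 + 0.002986·37.8872 = 0.5374  (Honeywell)
  w_1 = 0.110486·0.7088 + 0.002986·25.4125 = 0.1542  (Exxon)
  w_2 = 0.110486·2.2090 + 0.002986·21.5451 = 0.3084  (Merck)
Σw_i=1.0000  μᵀw=0.0900
σ²=wᵀΣw=λ₁·μ_p+λ₂ = 0.110486·0.090 + 0.002986 = 0.012930 ≈ 0.0129


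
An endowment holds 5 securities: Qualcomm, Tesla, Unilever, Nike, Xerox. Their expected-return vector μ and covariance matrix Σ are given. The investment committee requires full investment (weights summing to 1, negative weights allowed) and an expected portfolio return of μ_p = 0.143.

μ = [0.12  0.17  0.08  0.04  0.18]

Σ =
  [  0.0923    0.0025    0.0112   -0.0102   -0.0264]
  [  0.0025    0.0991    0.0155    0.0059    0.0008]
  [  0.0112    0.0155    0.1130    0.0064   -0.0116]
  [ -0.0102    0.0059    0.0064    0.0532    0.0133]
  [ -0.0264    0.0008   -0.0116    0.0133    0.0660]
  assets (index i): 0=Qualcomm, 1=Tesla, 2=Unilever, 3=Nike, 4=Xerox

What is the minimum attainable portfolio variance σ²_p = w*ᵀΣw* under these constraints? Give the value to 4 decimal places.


x=Σ⁻¹μ = [2.2437  1.5257  0.6581  0.0034  3.7212]
y=Σ⁻¹𝟙 = [17.2001  7.4349  7.3221  15.3559  20.1339]
a=μᵀx=1.251209  b=𝟙ᵀx=8.152054  c=𝟙ᵀy=67.446891  D=ac−b²=17.934149
λ₁=(c·0.143−b)/D = (67.446891·0.143−8.152054)/17.934149 = 0.083241
λ₂=(a−b·0.143)/D = (1.251209−8.152054·0.143)/17.934149 = 0.004765
w* = 0.083241·x + 0.004765·y:
  w_0 = 0.083241·2.2437 + 0.004765·17.2001 = 0.2687  (Qualcomm)
  w_1 = 0.083241·1.5257 + 0.004765·7.4349 = 0.1624  (Tesla)
  w_2 = 0.083241·0.6581 + 0.004765·7.3221 = 0.0897  (Unilever)
  w_3 = 0.083241·0.0034 + 0.004765·15.3559 = 0.0735  (Nike)
  w_4 = 0.083241·3.7212 + 0.004765·20.1339 = 0.4057  (Xerox)
Σw_i=1.0000  μᵀw=0.1430
σ²=wᵀΣw=λ₁·μ_p+λ₂ = 0.083241·0.143 + 0.004765 = 0.016669 ≈ 0.0167

0.0167


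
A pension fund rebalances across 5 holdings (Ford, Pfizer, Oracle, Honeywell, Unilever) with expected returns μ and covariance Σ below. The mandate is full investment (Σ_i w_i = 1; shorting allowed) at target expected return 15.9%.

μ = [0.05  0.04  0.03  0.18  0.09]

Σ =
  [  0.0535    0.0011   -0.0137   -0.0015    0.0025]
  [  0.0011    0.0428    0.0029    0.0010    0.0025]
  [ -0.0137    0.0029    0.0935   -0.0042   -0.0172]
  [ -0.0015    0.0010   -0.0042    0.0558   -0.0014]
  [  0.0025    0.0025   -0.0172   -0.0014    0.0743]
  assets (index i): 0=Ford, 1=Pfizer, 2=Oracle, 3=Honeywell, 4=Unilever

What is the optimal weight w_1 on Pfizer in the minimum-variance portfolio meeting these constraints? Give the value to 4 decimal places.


x=Σ⁻¹μ = [1.1742  0.6837  0.8826  3.3471  1.4162]
y=Σ⁻¹𝟙 = [22.4907  20.1940  17.2732  19.8753  16.3959]
a=μᵀx=0.842463  b=𝟙ᵀx=7.503680  c=𝟙ᵀy=96.229121  D=ac−b²=24.764253
λ₁=(c·0.159−b)/D = (96.229121·0.159−7.503680)/24.764253 = 0.314839
λ₂=(a−b·0.159)/D = (0.842463−7.503680·0.159)/24.764253 = -0.014158
w* = 0.314839·x + -0.014158·y:
  w_0 = 0.314839·1.1742 + -0.014158·22.4907 = 0.0512  (Ford)
  w_1 = 0.314839·0.6837 + -0.014158·20.1940 = -0.0707  (Pfizer)
  w_2 = 0.314839·0.8826 + -0.014158·17.2732 = 0.0333  (Oracle)
  w_3 = 0.314839·3.3471 + -0.014158·19.8753 = 0.7724  (Honeywell)
  w_4 = 0.314839·1.4162 + -0.014158·16.3959 = 0.2137  (Unilever)
Σw_i=1.0000  μᵀw=0.1590
σ²=wᵀΣw=λ₁·μ_p+λ₂ = 0.314839·0.159 + -0.014158 = 0.035901 ≈ 0.0359

-0.0707


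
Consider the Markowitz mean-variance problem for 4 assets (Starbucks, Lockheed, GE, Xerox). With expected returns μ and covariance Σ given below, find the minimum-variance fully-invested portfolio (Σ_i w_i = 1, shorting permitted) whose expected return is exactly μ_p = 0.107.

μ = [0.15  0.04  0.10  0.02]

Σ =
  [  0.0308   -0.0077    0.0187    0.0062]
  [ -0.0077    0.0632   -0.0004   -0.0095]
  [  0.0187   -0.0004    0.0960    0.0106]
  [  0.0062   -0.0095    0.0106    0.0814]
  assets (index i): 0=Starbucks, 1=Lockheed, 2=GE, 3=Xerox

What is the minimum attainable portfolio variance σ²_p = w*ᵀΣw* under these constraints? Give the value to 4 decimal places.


0.0152

u=Σ⁻¹μ = [5.1609  1.2611  0.0423  -0.0057]
v=Σ⁻¹𝟙 = [33.9456  21.7642  2.5807  11.9035]
a=μᵀu=0.828690  b=𝟙ᵀu=6.458542  c=𝟙ᵀv=70.193910  D=ac−b²=16.456245
λ₁=(c·0.107−b)/D = (70.193910·0.107−6.458542)/16.456245 = 0.063940
λ₂=(a−b·0.107)/D = (0.828690−6.458542·0.107)/16.456245 = 0.008363
w* = 0.063940·u + 0.008363·v:
  w_0 = 0.063940·5.1609 + 0.008363·33.9456 = 0.6139  (Starbucks)
  w_1 = 0.063940·1.2611 + 0.008363·21.7642 = 0.2627  (Lockheed)
  w_2 = 0.063940·0.0423 + 0.008363·2.5807 = 0.0243  (GE)
  w_3 = 0.063940·-0.0057 + 0.008363·11.9035 = 0.0992  (Xerox)
Σw_i=1.0000  μᵀw=0.1070
σ²=wᵀΣw=λ₁·μ_p+λ₂ = 0.063940·0.107 + 0.008363 = 0.015205 ≈ 0.0152


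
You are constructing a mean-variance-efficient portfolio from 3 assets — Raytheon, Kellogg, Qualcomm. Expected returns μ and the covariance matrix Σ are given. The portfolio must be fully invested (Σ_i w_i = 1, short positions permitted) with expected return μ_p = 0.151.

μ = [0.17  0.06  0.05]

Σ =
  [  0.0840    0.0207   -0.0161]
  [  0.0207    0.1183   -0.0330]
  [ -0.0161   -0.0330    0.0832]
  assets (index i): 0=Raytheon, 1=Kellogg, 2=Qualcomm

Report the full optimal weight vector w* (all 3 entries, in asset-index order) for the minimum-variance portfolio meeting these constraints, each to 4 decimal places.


0.8440  -0.0282  0.1842

u=Σ⁻¹μ = [2.1386  0.4678  1.2004]
v=Σ⁻¹𝟙 = [12.7126  11.5450  19.0584]
a=μᵀu=0.451648  b=𝟙ᵀu=3.806763  c=𝟙ᵀv=43.316018  D=ac−b²=5.072130
λ₁=(c·0.151−b)/D = (43.316018·0.151−3.806763)/5.072130 = 0.539015
λ₂=(a−b·0.151)/D = (0.451648−3.806763·0.151)/5.072130 = -0.024284
w* = 0.539015·u + -0.024284·v:
  w_0 = 0.539015·2.1386 + -0.024284·12.7126 = 0.8440  (Raytheon)
  w_1 = 0.539015·0.4678 + -0.024284·11.5450 = -0.0282  (Kellogg)
  w_2 = 0.539015·1.2004 + -0.024284·19.0584 = 0.1842  (Qualcomm)
Σw_i=1.0000  μᵀw=0.1510
σ²=wᵀΣw=λ₁·μ_p+λ₂ = 0.539015·0.151 + -0.024284 = 0.057107 ≈ 0.0571


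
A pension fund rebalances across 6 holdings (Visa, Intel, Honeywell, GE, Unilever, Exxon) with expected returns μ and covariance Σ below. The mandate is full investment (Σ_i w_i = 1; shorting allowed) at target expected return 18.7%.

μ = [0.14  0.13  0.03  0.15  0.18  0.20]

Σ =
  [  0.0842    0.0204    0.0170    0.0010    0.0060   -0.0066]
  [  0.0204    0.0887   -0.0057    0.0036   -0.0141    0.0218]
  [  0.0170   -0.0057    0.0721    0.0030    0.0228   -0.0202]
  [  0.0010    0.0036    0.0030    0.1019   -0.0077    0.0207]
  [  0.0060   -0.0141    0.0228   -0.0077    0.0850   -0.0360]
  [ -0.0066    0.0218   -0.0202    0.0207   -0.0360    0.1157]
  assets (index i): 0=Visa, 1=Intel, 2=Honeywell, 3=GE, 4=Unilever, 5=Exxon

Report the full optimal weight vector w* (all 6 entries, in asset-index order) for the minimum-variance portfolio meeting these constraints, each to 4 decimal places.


0.1708  0.0978  -0.1134  0.1355  0.4203  0.2890

g=Σ⁻¹μ = [1.4045  1.0233  -0.2821  1.1976  3.3922  2.4079]
h=Σ⁻¹𝟙 = [7.1139  9.4311  11.1617  7.6853  15.9546  12.8098]
a=μᵀg=1.593018  b=𝟙ᵀg=9.143429  c=𝟙ᵀh=64.156434  D=ac−b²=18.600064
λ₁=(c·0.187−b)/D = (64.156434·0.187−9.143429)/18.600064 = 0.153431
λ₂=(a−b·0.187)/D = (1.593018−9.143429·0.187)/18.600064 = -0.006280
w* = 0.153431·g + -0.006280·h:
  w_0 = 0.153431·1.4045 + -0.006280·7.1139 = 0.1708  (Visa)
  w_1 = 0.153431·1.0233 + -0.006280·9.4311 = 0.0978  (Intel)
  w_2 = 0.153431·-0.2821 + -0.006280·11.1617 = -0.1134  (Honeywell)
  w_3 = 0.153431·1.1976 + -0.006280·7.6853 = 0.1355  (GE)
  w_4 = 0.153431·3.3922 + -0.006280·15.9546 = 0.4203  (Unilever)
  w_5 = 0.153431·2.4079 + -0.006280·12.8098 = 0.2890  (Exxon)
Σw_i=1.0000  μᵀw=0.1870
σ²=wᵀΣw=λ₁·μ_p+λ₂ = 0.153431·0.187 + -0.006280 = 0.022412 ≈ 0.0224


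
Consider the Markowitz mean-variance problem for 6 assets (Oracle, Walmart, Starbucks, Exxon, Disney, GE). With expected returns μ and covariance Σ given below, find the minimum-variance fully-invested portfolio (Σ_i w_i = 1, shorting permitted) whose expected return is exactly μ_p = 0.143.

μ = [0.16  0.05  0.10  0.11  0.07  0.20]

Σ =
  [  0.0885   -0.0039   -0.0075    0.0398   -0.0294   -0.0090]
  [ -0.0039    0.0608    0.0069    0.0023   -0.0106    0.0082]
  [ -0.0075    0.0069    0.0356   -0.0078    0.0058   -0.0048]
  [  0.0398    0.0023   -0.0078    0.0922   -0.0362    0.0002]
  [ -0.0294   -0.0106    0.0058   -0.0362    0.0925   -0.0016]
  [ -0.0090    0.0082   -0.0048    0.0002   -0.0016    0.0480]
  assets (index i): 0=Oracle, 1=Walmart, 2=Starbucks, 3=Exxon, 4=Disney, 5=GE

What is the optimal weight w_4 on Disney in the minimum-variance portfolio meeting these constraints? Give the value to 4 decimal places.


0.1248

u=Σ⁻¹μ = [2.8451  0.1569  3.9846  1.0432  1.9262  5.1316]
v=Σ⁻¹𝟙 = [18.3398  13.8137  32.2079  13.9311  22.1018  25.8117]
a=μᵀu=2.137442  b=𝟙ᵀu=15.087727  c=𝟙ᵀv=126.205976  D=ac−b²=42.118460
λ₁=(c·0.143−b)/D = (126.205976·0.143−15.087727)/42.118460 = 0.070271
λ₂=(a−b·0.143)/D = (2.137442−15.087727·0.143)/42.118460 = -0.000477
w* = 0.070271·u + -0.000477·v:
  w_0 = 0.070271·2.8451 + -0.000477·18.3398 = 0.1912  (Oracle)
  w_1 = 0.070271·0.1569 + -0.000477·13.8137 = 0.0044  (Walmart)
  w_2 = 0.070271·3.9846 + -0.000477·32.2079 = 0.2646  (Starbucks)
  w_3 = 0.070271·1.0432 + -0.000477·13.9311 = 0.0667  (Exxon)
  w_4 = 0.070271·1.9262 + -0.000477·22.1018 = 0.1248  (Disney)
  w_5 = 0.070271·5.1316 + -0.000477·25.8117 = 0.3483  (GE)
Σw_i=1.0000  μᵀw=0.1430
σ²=wᵀΣw=λ₁·μ_p+λ₂ = 0.070271·0.143 + -0.000477 = 0.009572 ≈ 0.0096


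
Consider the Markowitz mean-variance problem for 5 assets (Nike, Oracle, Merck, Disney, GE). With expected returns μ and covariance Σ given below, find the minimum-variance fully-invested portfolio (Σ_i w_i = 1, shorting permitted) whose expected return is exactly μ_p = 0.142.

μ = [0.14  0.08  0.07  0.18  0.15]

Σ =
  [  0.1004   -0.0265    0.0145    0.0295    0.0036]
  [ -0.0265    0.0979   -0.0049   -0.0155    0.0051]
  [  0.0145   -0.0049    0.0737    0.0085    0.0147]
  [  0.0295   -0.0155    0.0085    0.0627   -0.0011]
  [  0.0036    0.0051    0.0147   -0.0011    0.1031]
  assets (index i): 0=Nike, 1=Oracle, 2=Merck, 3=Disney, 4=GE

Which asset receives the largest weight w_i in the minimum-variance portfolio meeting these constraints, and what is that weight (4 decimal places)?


u=Σ⁻¹μ = [0.8602  1.4387  0.2846  2.8067  1.3431]
v=Σ⁻¹𝟙 = [7.8525  14.7718  9.8237  14.7051  7.4507]
a=μᵀu=0.962113  b=𝟙ᵀu=6.733258  c=𝟙ᵀv=54.603637  D=ac−b²=7.198098
λ₁=(c·0.142−b)/D = (54.603637·0.142−6.733258)/7.198098 = 0.141768
λ₂=(a−b·0.142)/D = (0.962113−6.733258·0.142)/7.198098 = 0.000832
w* = 0.141768·u + 0.000832·v:
  w_0 = 0.141768·0.8602 + 0.000832·7.8525 = 0.1285  (Nike)
  w_1 = 0.141768·1.4387 + 0.000832·14.7718 = 0.2162  (Oracle)
  w_2 = 0.141768·0.2846 + 0.000832·9.8237 = 0.0485  (Merck)
  w_3 = 0.141768·2.8067 + 0.000832·14.7051 = 0.4101  (Disney)
  w_4 = 0.141768·1.3431 + 0.000832·7.4507 = 0.1966  (GE)
Σw_i=1.0000  μᵀw=0.1420
σ²=wᵀΣw=λ₁·μ_p+λ₂ = 0.141768·0.142 + 0.000832 = 0.020963 ≈ 0.0210

Disney (0.4101)


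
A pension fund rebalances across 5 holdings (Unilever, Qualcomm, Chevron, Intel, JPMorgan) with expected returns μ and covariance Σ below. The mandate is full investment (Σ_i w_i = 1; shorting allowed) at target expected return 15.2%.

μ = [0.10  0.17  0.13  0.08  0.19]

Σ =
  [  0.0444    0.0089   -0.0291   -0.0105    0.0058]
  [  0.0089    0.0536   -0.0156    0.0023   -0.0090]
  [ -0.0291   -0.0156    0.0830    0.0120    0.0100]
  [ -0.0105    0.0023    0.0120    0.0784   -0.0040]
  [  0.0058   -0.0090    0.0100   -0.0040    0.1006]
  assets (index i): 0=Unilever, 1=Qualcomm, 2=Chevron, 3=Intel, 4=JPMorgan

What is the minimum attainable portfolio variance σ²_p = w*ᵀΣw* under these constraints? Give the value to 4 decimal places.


p=Σ⁻¹μ = [3.5900  3.7496  3.1762  0.9939  1.7409]
q=Σ⁻¹𝟙 = [37.8630  20.7206  26.3483  13.5695  7.5316]
a=μᵀp=1.819633  b=𝟙ᵀp=13.250644  c=𝟙ᵀq=106.033008  D=ac−b²=17.361608
λ₁=(c·0.152−b)/D = (106.033008·0.152−13.250644)/17.361608 = 0.165098
λ₂=(a−b·0.152)/D = (1.819633−13.250644·0.152)/17.361608 = -0.011201
w* = 0.165098·p + -0.011201·q:
  w_0 = 0.165098·3.5900 + -0.011201·37.8630 = 0.1686  (Unilever)
  w_1 = 0.165098·3.7496 + -0.011201·20.7206 = 0.3870  (Qualcomm)
  w_2 = 0.165098·3.1762 + -0.011201·26.3483 = 0.2293  (Chevron)
  w_3 = 0.165098·0.9939 + -0.011201·13.5695 = 0.0121  (Intel)
  w_4 = 0.165098·1.7409 + -0.011201·7.5316 = 0.2031  (JPMorgan)
Σw_i=1.0000  μᵀw=0.1520
σ²=wᵀΣw=λ₁·μ_p+λ₂ = 0.165098·0.152 + -0.011201 = 0.013894 ≈ 0.0139

0.0139


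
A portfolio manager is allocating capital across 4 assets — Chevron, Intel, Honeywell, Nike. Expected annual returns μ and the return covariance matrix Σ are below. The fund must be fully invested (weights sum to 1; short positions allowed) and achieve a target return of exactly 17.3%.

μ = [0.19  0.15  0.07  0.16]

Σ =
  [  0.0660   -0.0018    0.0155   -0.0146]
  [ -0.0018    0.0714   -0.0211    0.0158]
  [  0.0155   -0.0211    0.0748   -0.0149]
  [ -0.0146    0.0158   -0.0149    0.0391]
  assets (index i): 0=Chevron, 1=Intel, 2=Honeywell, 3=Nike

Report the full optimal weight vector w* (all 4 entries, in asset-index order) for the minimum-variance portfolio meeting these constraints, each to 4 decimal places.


0.4300  0.0754  -0.0095  0.5041

g=Σ⁻¹μ = [3.7506  1.4647  1.6752  5.5390]
h=Σ⁻¹𝟙 = [18.5313  12.6535  20.0767  35.0326]
a=μᵀg=1.935835  b=𝟙ᵀg=12.429551  c=𝟙ᵀh=86.294093  D=ac−b²=12.557392
λ₁=(c·0.173−b)/D = (86.294093·0.173−12.429551)/12.557392 = 0.199032
λ₂=(a−b·0.173)/D = (1.935835−12.429551·0.173)/12.557392 = -0.017080
w* = 0.199032·g + -0.017080·h:
  w_0 = 0.199032·3.7506 + -0.017080·18.5313 = 0.4300  (Chevron)
  w_1 = 0.199032·1.4647 + -0.017080·12.6535 = 0.0754  (Intel)
  w_2 = 0.199032·1.6752 + -0.017080·20.0767 = -0.0095  (Honeywell)
  w_3 = 0.199032·5.5390 + -0.017080·35.0326 = 0.5041  (Nike)
Σw_i=1.0000  μᵀw=0.1730
σ²=wᵀΣw=λ₁·μ_p+λ₂ = 0.199032·0.173 + -0.017080 = 0.017353 ≈ 0.0174


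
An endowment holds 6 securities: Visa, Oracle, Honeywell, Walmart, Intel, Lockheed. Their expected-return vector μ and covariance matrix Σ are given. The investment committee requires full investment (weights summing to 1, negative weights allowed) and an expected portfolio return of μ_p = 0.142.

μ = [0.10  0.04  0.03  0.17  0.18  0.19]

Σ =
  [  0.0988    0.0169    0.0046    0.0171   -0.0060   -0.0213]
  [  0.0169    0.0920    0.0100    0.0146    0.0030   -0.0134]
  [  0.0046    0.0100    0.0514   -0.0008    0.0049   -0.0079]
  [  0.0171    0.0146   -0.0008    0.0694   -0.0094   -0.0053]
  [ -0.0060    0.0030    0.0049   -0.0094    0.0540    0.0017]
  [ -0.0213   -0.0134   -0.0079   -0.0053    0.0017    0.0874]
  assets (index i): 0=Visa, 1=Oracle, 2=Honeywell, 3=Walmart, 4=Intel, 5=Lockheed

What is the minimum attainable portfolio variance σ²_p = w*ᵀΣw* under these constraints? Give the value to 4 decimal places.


g=Σ⁻¹μ = [1.3008  -0.0630  0.5618  2.8708  3.8473  2.6313]
h=Σ⁻¹𝟙 = [10.5224  6.4880  18.2396  14.6375  19.6801  17.1543]
a=μᵀg=1.824918  b=𝟙ᵀg=11.149061  c=𝟙ᵀh=86.721878  D=ac−b²=33.958778
λ₁=(c·0.142−b)/D = (86.721878·0.142−11.149061)/33.958778 = 0.034319
λ₂=(a−b·0.142)/D = (1.824918−11.149061·0.142)/33.958778 = 0.007119
w* = 0.034319·g + 0.007119·h:
  w_0 = 0.034319·1.3008 + 0.007119·10.5224 = 0.1196  (Visa)
  w_1 = 0.034319·-0.0630 + 0.007119·6.4880 = 0.0440  (Oracle)
  w_2 = 0.034319·0.5618 + 0.007119·18.2396 = 0.1491  (Honeywell)
  w_3 = 0.034319·2.8708 + 0.007119·14.6375 = 0.2027  (Walmart)
  w_4 = 0.034319·3.8473 + 0.007119·19.6801 = 0.2721  (Intel)
  w_5 = 0.034319·2.6313 + 0.007119·17.1543 = 0.2124  (Lockheed)
Σw_i=1.0000  μᵀw=0.1420
σ²=wᵀΣw=λ₁·μ_p+λ₂ = 0.034319·0.142 + 0.007119 = 0.011992 ≈ 0.0120

0.0120


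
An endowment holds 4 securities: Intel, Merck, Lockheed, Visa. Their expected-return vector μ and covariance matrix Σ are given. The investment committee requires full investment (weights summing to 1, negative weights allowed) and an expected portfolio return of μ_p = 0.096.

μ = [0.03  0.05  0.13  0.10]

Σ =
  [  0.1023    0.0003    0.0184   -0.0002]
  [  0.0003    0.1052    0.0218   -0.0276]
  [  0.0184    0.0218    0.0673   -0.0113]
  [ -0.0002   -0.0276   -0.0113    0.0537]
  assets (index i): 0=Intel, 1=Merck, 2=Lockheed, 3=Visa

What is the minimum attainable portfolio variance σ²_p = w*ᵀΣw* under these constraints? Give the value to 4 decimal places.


g=Σ⁻¹μ = [-0.0944  0.7325  2.1728  2.6955]
h=Σ⁻¹𝟙 = [7.4498  14.3327  13.0072  28.7533]
a=μᵀg=0.585808  b=𝟙ᵀg=5.506395  c=𝟙ᵀh=63.543044  D=ac−b²=6.903661
λ₁=(c·0.096−b)/D = (63.543044·0.096−5.506395)/6.903661 = 0.086003
λ₂=(a−b·0.096)/D = (0.585808−5.506395·0.096)/6.903661 = 0.008285
w* = 0.086003·g + 0.008285·h:
  w_0 = 0.086003·-0.0944 + 0.008285·7.4498 = 0.0536  (Intel)
  w_1 = 0.086003·0.7325 + 0.008285·14.3327 = 0.1817  (Merck)
  w_2 = 0.086003·2.1728 + 0.008285·13.0072 = 0.2946  (Lockheed)
  w_3 = 0.086003·2.6955 + 0.008285·28.7533 = 0.4700  (Visa)
Σw_i=1.0000  μᵀw=0.0960
σ²=wᵀΣw=λ₁·μ_p+λ₂ = 0.086003·0.096 + 0.008285 = 0.016541 ≈ 0.0165

0.0165


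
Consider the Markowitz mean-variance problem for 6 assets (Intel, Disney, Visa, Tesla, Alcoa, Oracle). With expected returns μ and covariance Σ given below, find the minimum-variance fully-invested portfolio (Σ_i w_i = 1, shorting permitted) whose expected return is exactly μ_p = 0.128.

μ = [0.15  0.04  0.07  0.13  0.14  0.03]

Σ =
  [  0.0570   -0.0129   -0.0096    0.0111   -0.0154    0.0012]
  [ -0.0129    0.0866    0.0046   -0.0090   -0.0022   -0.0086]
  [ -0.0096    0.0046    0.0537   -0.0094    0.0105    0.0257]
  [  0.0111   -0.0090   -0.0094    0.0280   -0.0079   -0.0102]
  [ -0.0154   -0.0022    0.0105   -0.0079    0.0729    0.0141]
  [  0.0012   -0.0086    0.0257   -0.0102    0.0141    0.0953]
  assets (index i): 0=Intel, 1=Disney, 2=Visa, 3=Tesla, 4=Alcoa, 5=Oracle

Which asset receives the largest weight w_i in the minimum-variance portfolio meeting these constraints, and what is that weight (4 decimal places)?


Tesla (0.3714)

g=Σ⁻¹μ = [3.0384  1.4381  2.1124  5.4215  2.8910  -0.0108]
h=Σ⁻¹𝟙 = [21.0780  20.0666  21.3997  49.6361  19.3874  8.7118]
a=μᵀg=1.770367  b=𝟙ᵀg=14.890621  c=𝟙ᵀh=140.279526  D=ac−b²=26.615701
λ₁=(c·0.128−b)/D = (140.279526·0.128−14.890621)/26.615701 = 0.115164
λ₂=(a−b·0.128)/D = (1.770367−14.890621·0.128)/26.615701 = -0.005096
w* = 0.115164·g + -0.005096·h:
  w_0 = 0.115164·3.0384 + -0.005096·21.0780 = 0.2425  (Intel)
  w_1 = 0.115164·1.4381 + -0.005096·20.0666 = 0.0634  (Disney)
  w_2 = 0.115164·2.1124 + -0.005096·21.3997 = 0.1342  (Visa)
  w_3 = 0.115164·5.4215 + -0.005096·49.6361 = 0.3714  (Tesla)
  w_4 = 0.115164·2.8910 + -0.005096·19.3874 = 0.2341  (Alcoa)
  w_5 = 0.115164·-0.0108 + -0.005096·8.7118 = -0.0456  (Oracle)
Σw_i=1.0000  μᵀw=0.1280
σ²=wᵀΣw=λ₁·μ_p+λ₂ = 0.115164·0.128 + -0.005096 = 0.009645 ≈ 0.0096


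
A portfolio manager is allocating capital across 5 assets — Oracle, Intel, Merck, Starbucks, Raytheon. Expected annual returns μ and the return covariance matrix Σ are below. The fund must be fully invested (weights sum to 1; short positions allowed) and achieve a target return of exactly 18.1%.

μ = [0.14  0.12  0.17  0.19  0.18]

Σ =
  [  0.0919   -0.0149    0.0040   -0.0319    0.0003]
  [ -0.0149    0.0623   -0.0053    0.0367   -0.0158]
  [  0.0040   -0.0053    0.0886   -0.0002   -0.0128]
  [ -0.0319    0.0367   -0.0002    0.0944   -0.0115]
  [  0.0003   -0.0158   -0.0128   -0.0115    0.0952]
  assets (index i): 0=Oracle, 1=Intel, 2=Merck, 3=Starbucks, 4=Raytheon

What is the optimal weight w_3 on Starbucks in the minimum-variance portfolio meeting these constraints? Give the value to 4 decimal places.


0.4087

u=Σ⁻¹μ = [2.5912  2.0162  2.3364  2.4539  2.8278]
v=Σ⁻¹𝟙 = [17.1430  19.1276  14.1170  11.0333  16.8556]
a=μᵀu=1.977150  b=𝟙ᵀu=12.225534  c=𝟙ᵀv=78.276345  D=ac−b²=5.300374
λ₁=(c·0.181−b)/D = (78.276345·0.181−12.225534)/5.300374 = 0.366481
λ₂=(a−b·0.181)/D = (1.977150−12.225534·0.181)/5.300374 = -0.044463
w* = 0.366481·u + -0.044463·v:
  w_0 = 0.366481·2.5912 + -0.044463·17.1430 = 0.1874  (Oracle)
  w_1 = 0.366481·2.0162 + -0.044463·19.1276 = -0.1116  (Intel)
  w_2 = 0.366481·2.3364 + -0.044463·14.1170 = 0.2286  (Merck)
  w_3 = 0.366481·2.4539 + -0.044463·11.0333 = 0.4087  (Starbucks)
  w_4 = 0.366481·2.8278 + -0.044463·16.8556 = 0.2869  (Raytheon)
Σw_i=1.0000  μᵀw=0.1810
σ²=wᵀΣw=λ₁·μ_p+λ₂ = 0.366481·0.181 + -0.044463 = 0.021870 ≈ 0.0219


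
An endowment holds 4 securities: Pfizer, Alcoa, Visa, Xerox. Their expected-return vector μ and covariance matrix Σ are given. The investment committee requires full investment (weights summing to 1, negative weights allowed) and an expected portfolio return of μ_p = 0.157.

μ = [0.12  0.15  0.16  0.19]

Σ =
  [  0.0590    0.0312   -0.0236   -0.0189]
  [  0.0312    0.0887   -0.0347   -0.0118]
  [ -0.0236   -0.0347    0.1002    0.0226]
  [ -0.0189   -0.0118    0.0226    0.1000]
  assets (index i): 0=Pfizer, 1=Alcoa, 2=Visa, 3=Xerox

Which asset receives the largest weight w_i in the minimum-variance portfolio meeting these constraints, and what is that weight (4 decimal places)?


Xerox (0.2715)

u=Σ⁻¹μ = [2.6170  2.0006  2.4369  2.0799]
v=Σ⁻¹𝟙 = [20.9687  11.8641  16.3982  11.6571]
a=μᵀu=1.399219  b=𝟙ᵀu=9.134413  c=𝟙ᵀv=60.888073  D=ac−b²=1.758232
λ₁=(c·0.157−b)/D = (60.888073·0.157−9.134413)/1.758232 = 0.241728
λ₂=(a−b·0.157)/D = (1.399219−9.134413·0.157)/1.758232 = -0.019840
w* = 0.241728·u + -0.019840·v:
  w_0 = 0.241728·2.6170 + -0.019840·20.9687 = 0.2166  (Pfizer)
  w_1 = 0.241728·2.0006 + -0.019840·11.8641 = 0.2482  (Alcoa)
  w_2 = 0.241728·2.4369 + -0.019840·16.3982 = 0.2637  (Visa)
  w_3 = 0.241728·2.0799 + -0.019840·11.6571 = 0.2715  (Xerox)
Σw_i=1.0000  μᵀw=0.1570
σ²=wᵀΣw=λ₁·μ_p+λ₂ = 0.241728·0.157 + -0.019840 = 0.018111 ≈ 0.0181


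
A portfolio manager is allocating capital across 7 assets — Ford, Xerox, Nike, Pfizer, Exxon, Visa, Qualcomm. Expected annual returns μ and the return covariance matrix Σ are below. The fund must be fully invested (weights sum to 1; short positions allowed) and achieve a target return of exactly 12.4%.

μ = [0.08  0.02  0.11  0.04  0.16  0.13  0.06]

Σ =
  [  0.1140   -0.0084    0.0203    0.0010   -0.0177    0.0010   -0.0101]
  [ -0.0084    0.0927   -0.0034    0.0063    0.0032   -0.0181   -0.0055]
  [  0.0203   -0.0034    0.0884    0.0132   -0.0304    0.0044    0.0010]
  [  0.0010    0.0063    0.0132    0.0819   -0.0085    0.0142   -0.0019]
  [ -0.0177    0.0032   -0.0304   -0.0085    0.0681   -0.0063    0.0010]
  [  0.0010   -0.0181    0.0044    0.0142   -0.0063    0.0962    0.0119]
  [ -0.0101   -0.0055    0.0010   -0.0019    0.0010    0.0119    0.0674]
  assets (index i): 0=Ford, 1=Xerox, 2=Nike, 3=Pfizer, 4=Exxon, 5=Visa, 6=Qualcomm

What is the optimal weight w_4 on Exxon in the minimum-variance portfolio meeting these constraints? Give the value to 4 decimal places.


0.4058

x=Σ⁻¹μ = [0.9791  0.5721  2.2035  0.2258  3.7136  1.4659  0.7434]
y=Σ⁻¹𝟙 = [12.2442  13.8937  15.9240  9.6911  26.2756  10.5145  15.5960]
a=μᵀx=1.170543  b=𝟙ᵀx=9.903445  c=𝟙ᵀy=104.139201  D=ac−b²=23.821162
λ₁=(c·0.124−b)/D = (104.139201·0.124−9.903445)/23.821162 = 0.126350
λ₂=(a−b·0.124)/D = (1.170543−9.903445·0.124)/23.821162 = -0.002413
w* = 0.126350·x + -0.002413·y:
  w_0 = 0.126350·0.9791 + -0.002413·12.2442 = 0.0942  (Ford)
  w_1 = 0.126350·0.5721 + -0.002413·13.8937 = 0.0388  (Xerox)
  w_2 = 0.126350·2.2035 + -0.002413·15.9240 = 0.2400  (Nike)
  w_3 = 0.126350·0.2258 + -0.002413·9.6911 = 0.0051  (Pfizer)
  w_4 = 0.126350·3.7136 + -0.002413·26.2756 = 0.4058  (Exxon)
  w_5 = 0.126350·1.4659 + -0.002413·10.5145 = 0.1598  (Visa)
  w_6 = 0.126350·0.7434 + -0.002413·15.5960 = 0.0563  (Qualcomm)
Σw_i=1.0000  μᵀw=0.1240
σ²=wᵀΣw=λ₁·μ_p+λ₂ = 0.126350·0.124 + -0.002413 = 0.013254 ≈ 0.0133


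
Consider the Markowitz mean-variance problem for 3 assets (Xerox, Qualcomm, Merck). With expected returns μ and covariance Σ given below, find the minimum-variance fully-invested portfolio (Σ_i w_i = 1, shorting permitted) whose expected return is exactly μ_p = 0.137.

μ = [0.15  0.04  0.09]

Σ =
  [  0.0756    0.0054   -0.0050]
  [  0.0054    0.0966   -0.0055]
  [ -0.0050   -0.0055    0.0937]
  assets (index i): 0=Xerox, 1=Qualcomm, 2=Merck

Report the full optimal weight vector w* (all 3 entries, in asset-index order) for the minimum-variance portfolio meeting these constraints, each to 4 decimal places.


p=Σ⁻¹μ = [2.0303  0.3627  1.0901]
q=Σ⁻¹𝟙 = [13.2851  10.2917  11.9854]
a=μᵀp=0.417167  b=𝟙ᵀp=3.483114  c=𝟙ᵀq=35.562171  D=ac−b²=2.703285
λ₁=(c·0.137−b)/D = (35.562171·0.137−3.483114)/2.703285 = 0.513784
λ₂=(a−b·0.137)/D = (0.417167−3.483114·0.137)/2.703285 = -0.022202
w* = 0.513784·p + -0.022202·q:
  w_0 = 0.513784·2.0303 + -0.022202·13.2851 = 0.7482  (Xerox)
  w_1 = 0.513784·0.3627 + -0.022202·10.2917 = -0.0422  (Qualcomm)
  w_2 = 0.513784·1.0901 + -0.022202·11.9854 = 0.2940  (Merck)
Σw_i=1.0000  μᵀw=0.1370
σ²=wᵀΣw=λ₁·μ_p+λ₂ = 0.513784·0.137 + -0.022202 = 0.048186 ≈ 0.0482

0.7482  -0.0422  0.2940


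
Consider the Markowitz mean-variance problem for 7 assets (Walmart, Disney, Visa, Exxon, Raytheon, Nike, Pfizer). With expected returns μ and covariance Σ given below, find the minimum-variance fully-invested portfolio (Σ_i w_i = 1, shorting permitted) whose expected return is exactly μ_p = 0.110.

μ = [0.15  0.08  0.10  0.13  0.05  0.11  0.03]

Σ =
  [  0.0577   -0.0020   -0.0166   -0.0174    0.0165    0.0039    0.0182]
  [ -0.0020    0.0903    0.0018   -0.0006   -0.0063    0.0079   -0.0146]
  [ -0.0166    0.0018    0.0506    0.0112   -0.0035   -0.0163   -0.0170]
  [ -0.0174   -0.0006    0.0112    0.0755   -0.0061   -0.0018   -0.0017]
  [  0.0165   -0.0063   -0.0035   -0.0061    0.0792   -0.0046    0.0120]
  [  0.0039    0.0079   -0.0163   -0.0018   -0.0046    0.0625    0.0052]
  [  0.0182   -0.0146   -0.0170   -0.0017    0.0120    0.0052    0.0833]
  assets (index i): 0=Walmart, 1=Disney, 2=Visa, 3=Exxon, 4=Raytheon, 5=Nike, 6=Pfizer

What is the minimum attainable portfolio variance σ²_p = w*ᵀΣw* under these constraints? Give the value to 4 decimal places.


g=Σ⁻¹μ = [4.0271  0.7583  3.6588  2.1997  0.2933  2.4345  0.2106]
h=Σ⁻¹𝟙 = [23.9215  11.9554  36.4347  15.1517  10.6092  22.5773  13.6808]
a=μᵀg=1.605342  b=𝟙ᵀg=13.582224  c=𝟙ᵀh=134.330471  D=ac−b²=31.169552
λ₁=(c·0.110−b)/D = (134.330471·0.110−13.582224)/31.169552 = 0.038311
λ₂=(a−b·0.110)/D = (1.605342−13.582224·0.110)/31.169552 = 0.003571
w* = 0.038311·g + 0.003571·h:
  w_0 = 0.038311·4.0271 + 0.003571·23.9215 = 0.2397  (Walmart)
  w_1 = 0.038311·0.7583 + 0.003571·11.9554 = 0.0717  (Disney)
  w_2 = 0.038311·3.6588 + 0.003571·36.4347 = 0.2703  (Visa)
  w_3 = 0.038311·2.1997 + 0.003571·15.1517 = 0.1384  (Exxon)
  w_4 = 0.038311·0.2933 + 0.003571·10.6092 = 0.0491  (Raytheon)
  w_5 = 0.038311·2.4345 + 0.003571·22.5773 = 0.1739  (Nike)
  w_6 = 0.038311·0.2106 + 0.003571·13.6808 = 0.0569  (Pfizer)
Σw_i=1.0000  μᵀw=0.1100
σ²=wᵀΣw=λ₁·μ_p+λ₂ = 0.038311·0.110 + 0.003571 = 0.007785 ≈ 0.0078

0.0078


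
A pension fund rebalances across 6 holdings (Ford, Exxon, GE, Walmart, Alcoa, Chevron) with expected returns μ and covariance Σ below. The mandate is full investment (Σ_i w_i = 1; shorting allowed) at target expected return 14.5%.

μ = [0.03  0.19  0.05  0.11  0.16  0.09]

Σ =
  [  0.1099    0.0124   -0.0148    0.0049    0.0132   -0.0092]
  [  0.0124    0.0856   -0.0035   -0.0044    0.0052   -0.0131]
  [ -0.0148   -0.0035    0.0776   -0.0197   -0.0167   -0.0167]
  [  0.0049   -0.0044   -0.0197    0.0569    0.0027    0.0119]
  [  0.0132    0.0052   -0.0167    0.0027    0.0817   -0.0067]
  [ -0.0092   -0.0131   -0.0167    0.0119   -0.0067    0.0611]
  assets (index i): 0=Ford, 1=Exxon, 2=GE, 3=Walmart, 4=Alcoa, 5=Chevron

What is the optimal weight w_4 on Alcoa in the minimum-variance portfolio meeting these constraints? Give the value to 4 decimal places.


0.2595

x=Σ⁻¹μ = [0.1217  2.6644  2.4420  2.3293  2.3996  2.5395]
y=Σ⁻¹𝟙 = [10.7158  15.6594  30.8439  21.9916  17.3356  27.3857]
a=μᵀx=1.500697  b=𝟙ᵀx=12.496448  c=𝟙ᵀy=123.932038  D=ac−b²=29.823227
λ₁=(c·0.145−b)/D = (123.932038·0.145−12.496448)/29.823227 = 0.183538
λ₂=(a−b·0.145)/D = (1.500697−12.496448·0.145)/29.823227 = -0.010438
w* = 0.183538·x + -0.010438·y:
  w_0 = 0.183538·0.1217 + -0.010438·10.7158 = -0.0895  (Ford)
  w_1 = 0.183538·2.6644 + -0.010438·15.6594 = 0.3256  (Exxon)
  w_2 = 0.183538·2.4420 + -0.010438·30.8439 = 0.1263  (GE)
  w_3 = 0.183538·2.3293 + -0.010438·21.9916 = 0.1980  (Walmart)
  w_4 = 0.183538·2.3996 + -0.010438·17.3356 = 0.2595  (Alcoa)
  w_5 = 0.183538·2.5395 + -0.010438·27.3857 = 0.1803  (Chevron)
Σw_i=1.0000  μᵀw=0.1450
σ²=wᵀΣw=λ₁·μ_p+λ₂ = 0.183538·0.145 + -0.010438 = 0.016175 ≈ 0.0162


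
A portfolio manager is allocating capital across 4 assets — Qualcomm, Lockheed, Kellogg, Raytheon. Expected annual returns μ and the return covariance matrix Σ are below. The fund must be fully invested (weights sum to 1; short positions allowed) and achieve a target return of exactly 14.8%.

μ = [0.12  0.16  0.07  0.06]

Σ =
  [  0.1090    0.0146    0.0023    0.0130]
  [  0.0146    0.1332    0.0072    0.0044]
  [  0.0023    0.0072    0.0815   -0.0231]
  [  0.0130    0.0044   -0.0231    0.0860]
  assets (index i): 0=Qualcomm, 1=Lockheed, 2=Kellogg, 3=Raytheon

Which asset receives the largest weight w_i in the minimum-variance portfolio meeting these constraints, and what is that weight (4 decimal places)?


g=Σ⁻¹μ = [0.8501  1.0303  0.9636  0.7753]
h=Σ⁻¹𝟙 = [6.3654  5.4757  15.7492  14.6159]
a=μᵀg=0.380836  b=𝟙ᵀg=3.619351  c=𝟙ᵀh=42.206135  D=ac−b²=2.973926
λ₁=(c·0.148−b)/D = (42.206135·0.148−3.619351)/2.973926 = 0.883397
λ₂=(a−b·0.148)/D = (0.380836−3.619351·0.148)/2.973926 = -0.052062
w* = 0.883397·g + -0.052062·h:
  w_0 = 0.883397·0.8501 + -0.052062·6.3654 = 0.4196  (Qualcomm)
  w_1 = 0.883397·1.0303 + -0.052062·5.4757 = 0.6251  (Lockheed)
  w_2 = 0.883397·0.9636 + -0.052062·15.7492 = 0.0313  (Kellogg)
  w_3 = 0.883397·0.7753 + -0.052062·14.6159 = -0.0760  (Raytheon)
Σw_i=1.0000  μᵀw=0.1480
σ²=wᵀΣw=λ₁·μ_p+λ₂ = 0.883397·0.148 + -0.052062 = 0.078681 ≈ 0.0787

Lockheed (0.6251)


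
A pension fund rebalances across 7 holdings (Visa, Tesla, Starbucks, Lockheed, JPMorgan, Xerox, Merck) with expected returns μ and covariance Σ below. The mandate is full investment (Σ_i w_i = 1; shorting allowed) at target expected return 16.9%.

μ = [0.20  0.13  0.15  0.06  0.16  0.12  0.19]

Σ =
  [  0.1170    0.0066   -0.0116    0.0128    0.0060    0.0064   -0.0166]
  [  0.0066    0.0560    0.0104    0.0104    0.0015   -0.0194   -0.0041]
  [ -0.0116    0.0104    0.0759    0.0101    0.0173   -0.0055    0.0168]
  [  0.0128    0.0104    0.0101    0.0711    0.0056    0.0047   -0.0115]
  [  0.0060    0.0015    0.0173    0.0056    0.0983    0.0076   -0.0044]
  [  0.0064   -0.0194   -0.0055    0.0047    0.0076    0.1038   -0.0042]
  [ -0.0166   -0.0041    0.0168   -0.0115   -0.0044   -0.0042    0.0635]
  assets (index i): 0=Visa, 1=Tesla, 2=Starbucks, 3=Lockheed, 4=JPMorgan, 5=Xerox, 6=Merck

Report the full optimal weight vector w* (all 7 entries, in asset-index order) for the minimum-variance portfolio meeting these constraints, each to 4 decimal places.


x=Σ⁻¹μ = [1.9749  2.6567  0.8537  0.3683  1.3372  1.6120  3.7201]
y=Σ⁻¹𝟙 = [8.6381  19.7294  4.7386  10.9452  7.8527  12.8352  21.4016]
a=μᵀx=2.004722  b=𝟙ᵀx=12.522931  c=𝟙ᵀy=86.140955  D=ac−b²=15.864845
λ₁=(c·0.169−b)/D = (86.140955·0.169−12.522931)/15.864845 = 0.128264
λ₂=(a−b·0.169)/D = (2.004722−12.522931·0.169)/15.864845 = -0.007038
w* = 0.128264·x + -0.007038·y:
  w_0 = 0.128264·1.9749 + -0.007038·8.6381 = 0.1925  (Visa)
  w_1 = 0.128264·2.6567 + -0.007038·19.7294 = 0.2019  (Tesla)
  w_2 = 0.128264·0.8537 + -0.007038·4.7386 = 0.0761  (Starbucks)
  w_3 = 0.128264·0.3683 + -0.007038·10.9452 = -0.0298  (Lockheed)
  w_4 = 0.128264·1.3372 + -0.007038·7.8527 = 0.1163  (JPMorgan)
  w_5 = 0.128264·1.6120 + -0.007038·12.8352 = 0.1164  (Xerox)
  w_6 = 0.128264·3.7201 + -0.007038·21.4016 = 0.3265  (Merck)
Σw_i=1.0000  μᵀw=0.1690
σ²=wᵀΣw=λ₁·μ_p+λ₂ = 0.128264·0.169 + -0.007038 = 0.014639 ≈ 0.0146

0.1925  0.2019  0.0761  -0.0298  0.1163  0.1164  0.3265


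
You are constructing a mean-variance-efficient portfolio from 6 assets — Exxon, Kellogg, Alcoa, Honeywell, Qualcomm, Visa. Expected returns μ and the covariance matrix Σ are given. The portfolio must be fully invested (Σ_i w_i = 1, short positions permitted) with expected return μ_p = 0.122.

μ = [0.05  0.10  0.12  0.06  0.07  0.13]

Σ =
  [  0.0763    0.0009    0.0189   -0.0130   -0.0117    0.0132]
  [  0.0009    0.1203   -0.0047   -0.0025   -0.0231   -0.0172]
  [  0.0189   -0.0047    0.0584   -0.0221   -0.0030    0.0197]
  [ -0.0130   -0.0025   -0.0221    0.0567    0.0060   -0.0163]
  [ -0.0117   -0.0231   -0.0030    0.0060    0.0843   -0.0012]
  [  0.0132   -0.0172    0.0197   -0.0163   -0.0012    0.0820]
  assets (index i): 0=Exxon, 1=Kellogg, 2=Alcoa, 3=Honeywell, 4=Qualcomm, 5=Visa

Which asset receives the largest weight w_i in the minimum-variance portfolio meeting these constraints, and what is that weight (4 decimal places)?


u=Σ⁻¹μ = [0.3347  1.4639  2.4972  2.5517  1.2103  1.7636]
v=Σ⁻¹𝟙 = [12.9197  15.0086  22.3457  32.4197  16.4635  14.5804]
a=μᵀu=0.929877  b=𝟙ᵀu=9.821420  c=𝟙ᵀv=113.737748  D=ac−b²=9.301852
λ₁=(c·0.122−b)/D = (113.737748·0.122−9.821420)/9.301852 = 0.435890
λ₂=(a−b·0.122)/D = (0.929877−9.821420·0.122)/9.301852 = -0.028848
w* = 0.435890·u + -0.028848·v:
  w_0 = 0.435890·0.3347 + -0.028848·12.9197 = -0.2268  (Exxon)
  w_1 = 0.435890·1.4639 + -0.028848·15.0086 = 0.2051  (Kellogg)
  w_2 = 0.435890·2.4972 + -0.028848·22.3457 = 0.4439  (Alcoa)
  w_3 = 0.435890·2.5517 + -0.028848·32.4197 = 0.1770  (Honeywell)
  w_4 = 0.435890·1.2103 + -0.028848·16.4635 = 0.0526  (Qualcomm)
  w_5 = 0.435890·1.7636 + -0.028848·14.5804 = 0.3481  (Visa)
Σw_i=1.0000  μᵀw=0.1220
σ²=wᵀΣw=λ₁·μ_p+λ₂ = 0.435890·0.122 + -0.028848 = 0.024331 ≈ 0.0243

Alcoa (0.4439)


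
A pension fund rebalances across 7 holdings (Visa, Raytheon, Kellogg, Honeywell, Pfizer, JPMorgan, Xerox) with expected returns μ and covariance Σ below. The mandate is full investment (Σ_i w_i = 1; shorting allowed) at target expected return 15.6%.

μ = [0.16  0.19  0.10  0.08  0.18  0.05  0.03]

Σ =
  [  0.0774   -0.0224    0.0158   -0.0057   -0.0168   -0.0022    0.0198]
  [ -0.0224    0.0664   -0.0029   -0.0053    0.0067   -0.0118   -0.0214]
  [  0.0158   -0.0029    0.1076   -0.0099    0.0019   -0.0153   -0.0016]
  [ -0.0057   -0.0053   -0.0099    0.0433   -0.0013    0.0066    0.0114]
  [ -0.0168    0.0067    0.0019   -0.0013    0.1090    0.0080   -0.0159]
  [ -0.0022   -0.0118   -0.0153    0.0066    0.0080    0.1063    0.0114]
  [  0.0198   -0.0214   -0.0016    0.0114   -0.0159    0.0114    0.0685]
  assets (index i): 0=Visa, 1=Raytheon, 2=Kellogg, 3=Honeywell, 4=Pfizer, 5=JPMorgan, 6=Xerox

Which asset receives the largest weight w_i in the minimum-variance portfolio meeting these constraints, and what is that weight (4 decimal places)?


p=Σ⁻¹μ = [3.6986  4.5233  0.8550  2.8511  2.0026  0.7732  0.6636]
q=Σ⁻¹𝟙 = [20.4211  30.0489  11.0888  26.8184  11.9972  10.5956  14.9005]
a=μᵀp=2.183808  b=𝟙ᵀp=15.367299  c=𝟙ᵀq=125.870470  D=ac−b²=38.723123
λ₁=(c·0.156−b)/D = (125.870470·0.156−15.367299)/38.723123 = 0.110231
λ₂=(a−b·0.156)/D = (2.183808−15.367299·0.156)/38.723123 = -0.005513
w* = 0.110231·p + -0.005513·q:
  w_0 = 0.110231·3.6986 + -0.005513·20.4211 = 0.2951  (Visa)
  w_1 = 0.110231·4.5233 + -0.005513·30.0489 = 0.3329  (Raytheon)
  w_2 = 0.110231·0.8550 + -0.005513·11.0888 = 0.0331  (Kellogg)
  w_3 = 0.110231·2.8511 + -0.005513·26.8184 = 0.1664  (Honeywell)
  w_4 = 0.110231·2.0026 + -0.005513·11.9972 = 0.1546  (Pfizer)
  w_5 = 0.110231·0.7732 + -0.005513·10.5956 = 0.0268  (JPMorgan)
  w_6 = 0.110231·0.6636 + -0.005513·14.9005 = -0.0090  (Xerox)
Σw_i=1.0000  μᵀw=0.1560
σ²=wᵀΣw=λ₁·μ_p+λ₂ = 0.110231·0.156 + -0.005513 = 0.011683 ≈ 0.0117

Raytheon (0.3329)
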